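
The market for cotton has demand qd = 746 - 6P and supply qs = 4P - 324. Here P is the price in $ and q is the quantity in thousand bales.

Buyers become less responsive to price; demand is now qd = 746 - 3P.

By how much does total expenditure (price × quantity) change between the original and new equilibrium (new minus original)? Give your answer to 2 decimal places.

+32807.51

Before the shock: 746 - 6P = 4P - 324 ⇒ 1070 = 10P ⇒ P = 107, q = 104.
The new curves are qd = 746 - 3P (demand) and qs = 4P - 324 (supply).
Equate the new curves: 746 - 3P = 4P - 324, giving 1070 = 7P, P = 1070/7 ≈ 152.8571, q = 2012/7 ≈ 287.4286.
Expenditure moves from 107×104 = 11128 to 152.8571×287.4286 = 43935.5102; change = +32807.51.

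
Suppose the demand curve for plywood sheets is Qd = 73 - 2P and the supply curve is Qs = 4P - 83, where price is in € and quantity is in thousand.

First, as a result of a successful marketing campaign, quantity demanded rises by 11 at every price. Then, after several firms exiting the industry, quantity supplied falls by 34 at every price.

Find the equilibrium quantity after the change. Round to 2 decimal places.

Solve the original market: 73 - 2P = 4P - 83, hence P = 26 and Q = 21.
After the shift, demand is Qd = 84 - 2P and supply is Qs = 4P - 117.
Clearing the new market: 84 - 2P = 4P - 117, so P = 33.5 and Q = 17.

17.00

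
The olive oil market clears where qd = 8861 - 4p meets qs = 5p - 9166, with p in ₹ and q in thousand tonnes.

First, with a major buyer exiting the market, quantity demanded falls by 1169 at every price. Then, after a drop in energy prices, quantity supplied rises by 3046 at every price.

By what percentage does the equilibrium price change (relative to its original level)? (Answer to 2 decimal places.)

Solve the original market: 8861 - 4p = 5p - 9166, hence p = 2003 and q = 849.
The shock moves the curves to qd = 7692 - 4p and qs = 5p - 6120.
Setting them equal: 7692 - 4p = 5p - 6120 → 13812 = 9p, so p = 4604/3 ≈ 1534.6667 and q = 4660/3 ≈ 1553.3333.
%Δp = (1534.6667 − 2003) / 2003 × 100 = -23.38%.

-23.38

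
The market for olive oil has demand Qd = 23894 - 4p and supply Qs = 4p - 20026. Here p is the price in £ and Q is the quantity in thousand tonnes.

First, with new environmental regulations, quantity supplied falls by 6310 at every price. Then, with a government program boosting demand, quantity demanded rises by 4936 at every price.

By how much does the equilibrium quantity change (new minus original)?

Initially, 23894 - 4p = 4p - 20026, so 43920 = 8p and p = 5490, Q = 1934.
The shock moves the curves to Qd = 28830 - 4p and Qs = 4p - 26336.
Clearing the new market: 28830 - 4p = 4p - 26336, so p = 6895.75 and Q = 1247.
ΔQ = 1247 − 1934 = -687.

-687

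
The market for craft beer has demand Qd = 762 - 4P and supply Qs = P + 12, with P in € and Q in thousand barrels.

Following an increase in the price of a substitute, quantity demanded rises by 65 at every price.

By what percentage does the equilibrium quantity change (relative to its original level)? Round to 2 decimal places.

Solve the original market: 762 - 4P = P + 12, hence P = 150 and Q = 162.
The shock moves the curves to Qd = 827 - 4P and Qs = P + 12.
Setting them equal: 827 - 4P = P + 12 → 815 = 5P, so P = 163 and Q = 175.
%ΔQ = (175 − 162) / 162 × 100 = +8.02%.

+8.02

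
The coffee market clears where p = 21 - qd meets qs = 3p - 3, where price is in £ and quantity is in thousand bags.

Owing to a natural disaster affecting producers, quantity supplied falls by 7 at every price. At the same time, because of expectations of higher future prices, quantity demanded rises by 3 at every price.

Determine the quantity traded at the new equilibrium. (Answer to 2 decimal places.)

15.50

Solve the original market: 21 - p = 3p - 3, hence p = 6 and q = 15.
After the shift, demand is qd = 24 - p and supply is qs = 3p - 10.
Clearing the new market: 24 - p = 3p - 10, so p = 8.5 and q = 15.5.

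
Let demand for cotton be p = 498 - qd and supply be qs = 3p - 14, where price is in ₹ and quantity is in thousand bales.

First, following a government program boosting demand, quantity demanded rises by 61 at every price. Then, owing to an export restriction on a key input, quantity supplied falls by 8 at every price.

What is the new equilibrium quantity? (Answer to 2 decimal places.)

Before the shock: 498 - p = 3p - 14 ⇒ 512 = 4p ⇒ p = 128, q = 370.
After the shift, demand is qd = 559 - p and supply is qs = 3p - 22.
Clearing the new market: 559 - p = 3p - 22, so p = 145.25 and q = 413.75.

413.75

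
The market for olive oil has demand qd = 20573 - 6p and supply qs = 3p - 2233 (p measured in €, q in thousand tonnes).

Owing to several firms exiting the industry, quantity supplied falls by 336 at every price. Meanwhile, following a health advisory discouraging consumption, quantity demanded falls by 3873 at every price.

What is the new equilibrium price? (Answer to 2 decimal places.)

2141.00

Original equilibrium: 20573 - 6p = 3p - 2233 gives 22806 = 9p, so p = 2534 and q = 5369.
The shock moves the curves to qd = 16700 - 6p and qs = 3p - 2569.
New equilibrium: 16700 - 6p = 3p - 2569 ⇒ 19269 = 9p ⇒ p = 2141, q = 3854.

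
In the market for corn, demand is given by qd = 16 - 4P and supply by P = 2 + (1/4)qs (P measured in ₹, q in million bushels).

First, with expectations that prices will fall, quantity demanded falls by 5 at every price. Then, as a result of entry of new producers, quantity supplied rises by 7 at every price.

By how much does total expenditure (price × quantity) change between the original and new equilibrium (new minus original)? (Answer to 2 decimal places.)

Before the shock: 16 - 4P = 4P - 8 ⇒ 24 = 8P ⇒ P = 3, q = 4.
With the change applied: demand qd = 11 - 4P, supply qs = 4P - 1.
New equilibrium: 11 - 4P = 4P - 1 ⇒ 12 = 8P ⇒ P = 1.5, q = 5.
Expenditure moves from 3×4 = 12 to 1.5×5 = 7.5; change = -4.50.

-4.50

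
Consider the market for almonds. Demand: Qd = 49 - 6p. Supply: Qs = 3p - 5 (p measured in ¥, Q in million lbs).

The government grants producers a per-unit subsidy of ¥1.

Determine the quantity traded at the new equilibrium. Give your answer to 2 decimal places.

15.00

Before the shock: 49 - 6p = 3p - 5 ⇒ 54 = 9p ⇒ p = 6, Q = 13.
Since sellers receive the price plus the subsidy, the effective supply curve becomes Qs = 3p - 2.
New equilibrium: 49 - 6p = 3p - 2 ⇒ 51 = 9p ⇒ p = 17/3 ≈ 5.6667, Q = 15.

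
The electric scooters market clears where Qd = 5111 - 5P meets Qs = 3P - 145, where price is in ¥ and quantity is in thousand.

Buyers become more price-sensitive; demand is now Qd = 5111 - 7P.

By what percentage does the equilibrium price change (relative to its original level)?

-20

Solve the original market: 5111 - 5P = 3P - 145, hence P = 657 and Q = 1826.
With the change applied: demand Qd = 5111 - 7P, supply Qs = 3P - 145.
New equilibrium: 5111 - 7P = 3P - 145 ⇒ 5256 = 10P ⇒ P = 525.6, Q = 1431.8.
%ΔP = (525.6 − 657) / 657 × 100 = -20%.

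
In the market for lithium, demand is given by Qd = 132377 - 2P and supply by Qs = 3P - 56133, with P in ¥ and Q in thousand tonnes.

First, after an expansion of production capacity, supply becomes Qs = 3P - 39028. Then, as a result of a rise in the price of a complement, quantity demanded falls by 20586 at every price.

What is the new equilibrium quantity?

51463.4

Initially, 132377 - 2P = 3P - 56133, so 188510 = 5P and P = 37702, Q = 56973.
The shock moves the curves to Qd = 111791 - 2P and Qs = 3P - 39028.
Setting them equal: 111791 - 2P = 3P - 39028 → 150819 = 5P, so P = 30163.8 and Q = 51463.4.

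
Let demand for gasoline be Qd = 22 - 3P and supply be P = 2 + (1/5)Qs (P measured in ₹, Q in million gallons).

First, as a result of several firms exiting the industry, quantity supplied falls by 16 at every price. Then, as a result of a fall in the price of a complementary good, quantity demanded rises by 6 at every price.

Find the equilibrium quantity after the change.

7.75

Initially, 22 - 3P = 5P - 10, so 32 = 8P and P = 4, Q = 10.
With the change applied: demand Qd = 28 - 3P, supply Qs = 5P - 26.
Equate the new curves: 28 - 3P = 5P - 26, giving 54 = 8P, P = 6.75, Q = 7.75.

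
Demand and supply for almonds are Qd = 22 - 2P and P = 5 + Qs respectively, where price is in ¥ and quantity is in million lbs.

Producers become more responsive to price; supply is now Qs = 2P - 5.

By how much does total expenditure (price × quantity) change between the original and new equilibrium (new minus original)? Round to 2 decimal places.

Original equilibrium: 22 - 2P = P - 5 gives 27 = 3P, so P = 9 and Q = 4.
After the shift, demand is Qd = 22 - 2P and supply is Qs = 2P - 5.
Equate the new curves: 22 - 2P = 2P - 5, giving 27 = 4P, P = 6.75, Q = 8.5.
Expenditure moves from 9×4 = 36 to 6.75×8.5 = 57.375; change = +21.38.

+21.38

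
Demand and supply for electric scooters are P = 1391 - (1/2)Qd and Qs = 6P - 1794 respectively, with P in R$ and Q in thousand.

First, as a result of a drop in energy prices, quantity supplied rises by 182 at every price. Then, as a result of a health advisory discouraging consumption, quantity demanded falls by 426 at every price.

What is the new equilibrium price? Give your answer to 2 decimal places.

496.00

Solve the original market: 2782 - 2P = 6P - 1794, hence P = 572 and Q = 1638.
The new curves are Qd = 2356 - 2P (demand) and Qs = 6P - 1612 (supply).
Setting them equal: 2356 - 2P = 6P - 1612 → 3968 = 8P, so P = 496 and Q = 1364.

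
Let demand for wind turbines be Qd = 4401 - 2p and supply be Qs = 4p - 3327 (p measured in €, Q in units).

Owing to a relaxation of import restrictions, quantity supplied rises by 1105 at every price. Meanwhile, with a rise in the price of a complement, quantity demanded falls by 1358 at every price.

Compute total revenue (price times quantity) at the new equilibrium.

Before the shock: 4401 - 2p = 4p - 3327 ⇒ 7728 = 6p ⇒ p = 1288, Q = 1825.
The new curves are Qd = 3043 - 2p (demand) and Qs = 4p - 2222 (supply).
Clearing the new market: 3043 - 2p = 4p - 2222, so p = 877.5 and Q = 1288.
New expenditure = 877.5 × 1288 = 1130220.

1130220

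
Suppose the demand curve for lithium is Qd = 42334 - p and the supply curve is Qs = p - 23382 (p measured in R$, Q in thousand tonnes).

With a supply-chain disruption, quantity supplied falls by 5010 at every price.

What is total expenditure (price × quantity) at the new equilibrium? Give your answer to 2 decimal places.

246515473.00

Solve the original market: 42334 - p = p - 23382, hence p = 32858 and Q = 9476.
The shock moves the curves to Qd = 42334 - p and Qs = p - 28392.
Setting them equal: 42334 - p = p - 28392 → 70726 = 2p, so p = 35363 and Q = 6971.
New expenditure = 35363 × 6971 = 246515473.00.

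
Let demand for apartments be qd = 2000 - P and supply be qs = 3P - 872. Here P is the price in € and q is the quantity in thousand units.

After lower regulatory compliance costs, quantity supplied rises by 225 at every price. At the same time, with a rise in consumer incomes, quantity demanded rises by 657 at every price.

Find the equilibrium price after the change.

Initially, 2000 - P = 3P - 872, so 2872 = 4P and P = 718, q = 1282.
The new curves are qd = 2657 - P (demand) and qs = 3P - 647 (supply).
Clearing the new market: 2657 - P = 3P - 647, so P = 826 and q = 1831.

826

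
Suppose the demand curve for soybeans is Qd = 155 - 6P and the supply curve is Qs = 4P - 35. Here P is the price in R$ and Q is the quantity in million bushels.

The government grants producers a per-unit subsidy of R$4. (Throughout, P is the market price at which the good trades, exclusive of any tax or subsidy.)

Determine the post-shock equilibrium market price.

Original equilibrium: 155 - 6P = 4P - 35 gives 190 = 10P, so P = 19 and Q = 41.
Since sellers receive the price plus the subsidy, the effective supply curve becomes Qs = 4P - 19.
New equilibrium: 155 - 6P = 4P - 19 ⇒ 174 = 10P ⇒ P = 17.4, Q = 50.6.

17.4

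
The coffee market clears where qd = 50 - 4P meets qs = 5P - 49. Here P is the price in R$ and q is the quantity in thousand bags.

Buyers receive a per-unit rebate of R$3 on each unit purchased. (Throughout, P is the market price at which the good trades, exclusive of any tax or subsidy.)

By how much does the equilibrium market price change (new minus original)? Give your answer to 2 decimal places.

Original equilibrium: 50 - 4P = 5P - 49 gives 99 = 9P, so P = 11 and q = 6.
Since buyers' out-of-pocket price is the market price minus the rebate, the effective demand curve becomes qd = 62 - 4P.
Setting them equal: 62 - 4P = 5P - 49 → 111 = 9P, so P = 37/3 ≈ 12.3333 and q = 38/3 ≈ 12.6667.
ΔP = 12.3333 − 11 = +1.33.

+1.33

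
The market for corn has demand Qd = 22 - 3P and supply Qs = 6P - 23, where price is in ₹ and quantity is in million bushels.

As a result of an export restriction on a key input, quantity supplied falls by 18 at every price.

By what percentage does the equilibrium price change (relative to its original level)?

+40

Initially, 22 - 3P = 6P - 23, so 45 = 9P and P = 5, Q = 7.
The new curves are Qd = 22 - 3P (demand) and Qs = 6P - 41 (supply).
New equilibrium: 22 - 3P = 6P - 41 ⇒ 63 = 9P ⇒ P = 7, Q = 1.
%ΔP = (7 − 5) / 5 × 100 = +40%.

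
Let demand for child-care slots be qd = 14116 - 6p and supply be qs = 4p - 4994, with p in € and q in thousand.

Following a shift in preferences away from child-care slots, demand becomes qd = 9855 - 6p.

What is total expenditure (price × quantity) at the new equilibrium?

1404121.44

Original equilibrium: 14116 - 6p = 4p - 4994 gives 19110 = 10p, so p = 1911 and q = 2650.
After the shift, demand is qd = 9855 - 6p and supply is qs = 4p - 4994.
Setting them equal: 9855 - 6p = 4p - 4994 → 14849 = 10p, so p = 1484.9 and q = 945.6.
New expenditure = 1484.9 × 945.6 = 1404121.44.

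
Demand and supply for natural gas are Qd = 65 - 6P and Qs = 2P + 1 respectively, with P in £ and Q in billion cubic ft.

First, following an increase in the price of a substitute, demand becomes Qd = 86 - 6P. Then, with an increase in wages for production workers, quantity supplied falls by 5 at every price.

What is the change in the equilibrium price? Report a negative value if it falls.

+3.25

Before the shock: 65 - 6P = 2P + 1 ⇒ 64 = 8P ⇒ P = 8, Q = 17.
The new curves are Qd = 86 - 6P (demand) and Qs = 2P - 4 (supply).
Setting them equal: 86 - 6P = 2P - 4 → 90 = 8P, so P = 11.25 and Q = 18.5.
ΔP = 11.25 − 8 = +3.25.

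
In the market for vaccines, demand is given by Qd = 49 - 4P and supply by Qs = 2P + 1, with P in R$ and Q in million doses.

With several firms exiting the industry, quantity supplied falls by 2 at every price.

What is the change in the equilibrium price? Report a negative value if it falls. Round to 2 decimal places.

+0.33

Initially, 49 - 4P = 2P + 1, so 48 = 6P and P = 8, Q = 17.
The shock moves the curves to Qd = 49 - 4P and Qs = 2P - 1.
Setting them equal: 49 - 4P = 2P - 1 → 50 = 6P, so P = 25/3 ≈ 8.3333 and Q = 47/3 ≈ 15.6667.
ΔP = 8.3333 − 8 = +0.33.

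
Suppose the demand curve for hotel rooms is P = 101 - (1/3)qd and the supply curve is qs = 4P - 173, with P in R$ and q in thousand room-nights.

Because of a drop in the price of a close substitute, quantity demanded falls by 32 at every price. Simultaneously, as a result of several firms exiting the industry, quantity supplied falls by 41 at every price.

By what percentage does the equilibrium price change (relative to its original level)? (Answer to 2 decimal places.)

Original equilibrium: 303 - 3P = 4P - 173 gives 476 = 7P, so P = 68 and q = 99.
After the shift, demand is qd = 271 - 3P and supply is qs = 4P - 214.
Equate the new curves: 271 - 3P = 4P - 214, giving 485 = 7P, P = 485/7 ≈ 69.2857, q = 442/7 ≈ 63.1429.
%ΔP = (69.2857 − 68) / 68 × 100 = +1.89%.

+1.89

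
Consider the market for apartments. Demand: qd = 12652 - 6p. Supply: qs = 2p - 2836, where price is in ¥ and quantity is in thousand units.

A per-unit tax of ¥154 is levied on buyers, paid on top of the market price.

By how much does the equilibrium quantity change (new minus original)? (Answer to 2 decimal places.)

Initially, 12652 - 6p = 2p - 2836, so 15488 = 8p and p = 1936, q = 1036.
Since buyers pay the price plus the tax, the effective demand curve becomes qd = 11728 - 6p.
Equate the new curves: 11728 - 6p = 2p - 2836, giving 14564 = 8p, p = 1820.5, q = 805.
Δq = 805 − 1036 = -231.00.

-231.00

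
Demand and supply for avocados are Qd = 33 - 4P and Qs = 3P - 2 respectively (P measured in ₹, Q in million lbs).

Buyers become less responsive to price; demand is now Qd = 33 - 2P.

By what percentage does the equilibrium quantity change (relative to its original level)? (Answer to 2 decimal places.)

+46.15

Solve the original market: 33 - 4P = 3P - 2, hence P = 5 and Q = 13.
The new curves are Qd = 33 - 2P (demand) and Qs = 3P - 2 (supply).
Clearing the new market: 33 - 2P = 3P - 2, so P = 7 and Q = 19.
%ΔQ = (19 − 13) / 13 × 100 = +46.15%.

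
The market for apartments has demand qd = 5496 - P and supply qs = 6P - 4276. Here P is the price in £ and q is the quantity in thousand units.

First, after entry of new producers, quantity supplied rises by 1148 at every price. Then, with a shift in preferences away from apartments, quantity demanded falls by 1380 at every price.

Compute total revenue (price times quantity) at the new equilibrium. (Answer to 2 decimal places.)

Before the shock: 5496 - P = 6P - 4276 ⇒ 9772 = 7P ⇒ P = 1396, q = 4100.
The new curves are qd = 4116 - P (demand) and qs = 6P - 3128 (supply).
Setting them equal: 4116 - P = 6P - 3128 → 7244 = 7P, so P = 7244/7 ≈ 1034.8571 and q = 21568/7 ≈ 3081.1429.
New expenditure = 1034.8571 × 3081.1429 = 3188542.69.

3188542.69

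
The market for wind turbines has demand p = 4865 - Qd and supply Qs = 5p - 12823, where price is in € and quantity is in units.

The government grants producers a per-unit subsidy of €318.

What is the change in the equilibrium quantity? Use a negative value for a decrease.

+265

Original equilibrium: 4865 - p = 5p - 12823 gives 17688 = 6p, so p = 2948 and Q = 1917.
Since sellers receive the price plus the subsidy, the effective supply curve becomes Qs = 5p - 11233.
Setting them equal: 4865 - p = 5p - 11233 → 16098 = 6p, so p = 2683 and Q = 2182.
ΔQ = 2182 − 1917 = +265.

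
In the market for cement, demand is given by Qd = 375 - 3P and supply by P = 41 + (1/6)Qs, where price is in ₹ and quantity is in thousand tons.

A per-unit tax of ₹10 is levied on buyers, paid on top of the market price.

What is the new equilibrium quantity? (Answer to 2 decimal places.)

Initially, 375 - 3P = 6P - 246, so 621 = 9P and P = 69, Q = 168.
Since buyers pay the price plus the tax, the effective demand curve becomes Qd = 345 - 3P.
Clearing the new market: 345 - 3P = 6P - 246, so P = 197/3 ≈ 65.6667 and Q = 148.

148.00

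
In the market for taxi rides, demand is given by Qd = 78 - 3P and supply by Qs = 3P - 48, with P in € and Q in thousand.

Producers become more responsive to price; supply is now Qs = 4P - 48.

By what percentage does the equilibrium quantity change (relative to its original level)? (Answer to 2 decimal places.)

+60.00

Initially, 78 - 3P = 3P - 48, so 126 = 6P and P = 21, Q = 15.
With the change applied: demand Qd = 78 - 3P, supply Qs = 4P - 48.
Setting them equal: 78 - 3P = 4P - 48 → 126 = 7P, so P = 18 and Q = 24.
%ΔQ = (24 − 15) / 15 × 100 = +60.00%.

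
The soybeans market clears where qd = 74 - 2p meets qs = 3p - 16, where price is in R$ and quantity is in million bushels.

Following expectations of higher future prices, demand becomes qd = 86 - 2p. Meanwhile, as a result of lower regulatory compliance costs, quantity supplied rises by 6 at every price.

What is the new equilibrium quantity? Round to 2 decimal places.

Initially, 74 - 2p = 3p - 16, so 90 = 5p and p = 18, q = 38.
The new curves are qd = 86 - 2p (demand) and qs = 3p - 10 (supply).
New equilibrium: 86 - 2p = 3p - 10 ⇒ 96 = 5p ⇒ p = 19.2, q = 47.6.

47.60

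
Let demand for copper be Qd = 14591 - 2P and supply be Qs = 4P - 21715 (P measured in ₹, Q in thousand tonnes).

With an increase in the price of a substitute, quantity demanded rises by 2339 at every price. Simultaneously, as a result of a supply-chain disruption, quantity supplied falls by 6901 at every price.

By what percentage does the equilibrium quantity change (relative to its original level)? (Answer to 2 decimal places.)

Original equilibrium: 14591 - 2P = 4P - 21715 gives 36306 = 6P, so P = 6051 and Q = 2489.
With the change applied: demand Qd = 16930 - 2P, supply Qs = 4P - 28616.
Setting them equal: 16930 - 2P = 4P - 28616 → 45546 = 6P, so P = 7591 and Q = 1748.
%ΔQ = (1748 − 2489) / 2489 × 100 = -29.77%.

-29.77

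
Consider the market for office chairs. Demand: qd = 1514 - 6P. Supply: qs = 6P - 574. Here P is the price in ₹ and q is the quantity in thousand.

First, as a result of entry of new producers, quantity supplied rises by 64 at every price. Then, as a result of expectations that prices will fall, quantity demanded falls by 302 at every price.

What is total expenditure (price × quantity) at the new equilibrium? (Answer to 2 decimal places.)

Before the shock: 1514 - 6P = 6P - 574 ⇒ 2088 = 12P ⇒ P = 174, q = 470.
After the shift, demand is qd = 1212 - 6P and supply is qs = 6P - 510.
New equilibrium: 1212 - 6P = 6P - 510 ⇒ 1722 = 12P ⇒ P = 143.5, q = 351.
New expenditure = 143.5 × 351 = 50368.50.

50368.50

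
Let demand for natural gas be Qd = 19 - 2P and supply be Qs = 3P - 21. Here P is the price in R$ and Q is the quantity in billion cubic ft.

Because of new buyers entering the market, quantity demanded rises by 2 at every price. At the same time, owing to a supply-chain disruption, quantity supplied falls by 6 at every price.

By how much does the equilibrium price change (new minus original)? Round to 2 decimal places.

Original equilibrium: 19 - 2P = 3P - 21 gives 40 = 5P, so P = 8 and Q = 3.
With the change applied: demand Qd = 21 - 2P, supply Qs = 3P - 27.
Setting them equal: 21 - 2P = 3P - 27 → 48 = 5P, so P = 9.6 and Q = 1.8.
ΔP = 9.6 − 8 = +1.60.

+1.60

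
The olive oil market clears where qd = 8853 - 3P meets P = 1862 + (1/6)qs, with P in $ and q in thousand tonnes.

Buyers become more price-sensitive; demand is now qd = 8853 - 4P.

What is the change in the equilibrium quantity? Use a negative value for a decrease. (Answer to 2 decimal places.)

Before the shock: 8853 - 3P = 6P - 11172 ⇒ 20025 = 9P ⇒ P = 2225, q = 2178.
The new curves are qd = 8853 - 4P (demand) and qs = 6P - 11172 (supply).
Equate the new curves: 8853 - 4P = 6P - 11172, giving 20025 = 10P, P = 2002.5, q = 843.
Δq = 843 − 2178 = -1335.00.

-1335.00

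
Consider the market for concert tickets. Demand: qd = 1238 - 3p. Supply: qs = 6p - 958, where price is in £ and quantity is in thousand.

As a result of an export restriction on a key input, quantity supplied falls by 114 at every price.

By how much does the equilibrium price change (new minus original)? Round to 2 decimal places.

Before the shock: 1238 - 3p = 6p - 958 ⇒ 2196 = 9p ⇒ p = 244, q = 506.
With the change applied: demand qd = 1238 - 3p, supply qs = 6p - 1072.
Equate the new curves: 1238 - 3p = 6p - 1072, giving 2310 = 9p, p = 770/3 ≈ 256.6667, q = 468.
Δp = 256.6667 − 244 = +12.67.

+12.67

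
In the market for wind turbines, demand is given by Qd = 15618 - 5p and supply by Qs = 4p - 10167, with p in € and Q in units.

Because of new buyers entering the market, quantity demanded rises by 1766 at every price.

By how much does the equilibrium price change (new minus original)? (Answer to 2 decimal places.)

Before the shock: 15618 - 5p = 4p - 10167 ⇒ 25785 = 9p ⇒ p = 2865, Q = 1293.
After the shift, demand is Qd = 17384 - 5p and supply is Qs = 4p - 10167.
New equilibrium: 17384 - 5p = 4p - 10167 ⇒ 27551 = 9p ⇒ p = 27551/9 ≈ 3061.2222, Q = 18701/9 ≈ 2077.8889.
Δp = 3061.2222 − 2865 = +196.22.

+196.22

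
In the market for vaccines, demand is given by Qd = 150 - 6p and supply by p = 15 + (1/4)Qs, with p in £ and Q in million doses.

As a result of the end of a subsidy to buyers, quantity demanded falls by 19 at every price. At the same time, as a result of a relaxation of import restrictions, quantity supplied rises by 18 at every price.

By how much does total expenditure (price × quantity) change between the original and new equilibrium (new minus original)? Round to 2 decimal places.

-33.44

Initially, 150 - 6p = 4p - 60, so 210 = 10p and p = 21, Q = 24.
The new curves are Qd = 131 - 6p (demand) and Qs = 4p - 42 (supply).
Clearing the new market: 131 - 6p = 4p - 42, so p = 17.3 and Q = 27.2.
Expenditure moves from 21×24 = 504 to 17.3×27.2 = 470.56; change = -33.44.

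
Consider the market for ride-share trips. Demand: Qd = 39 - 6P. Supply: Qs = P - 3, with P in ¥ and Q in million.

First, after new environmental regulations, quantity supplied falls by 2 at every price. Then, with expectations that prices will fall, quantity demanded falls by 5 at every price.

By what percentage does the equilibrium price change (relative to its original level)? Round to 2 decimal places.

-7.14

Before the shock: 39 - 6P = P - 3 ⇒ 42 = 7P ⇒ P = 6, Q = 3.
The new curves are Qd = 34 - 6P (demand) and Qs = P - 5 (supply).
Equate the new curves: 34 - 6P = P - 5, giving 39 = 7P, P = 39/7 ≈ 5.5714, Q = 4/7 ≈ 0.5714.
%ΔP = (5.5714 − 6) / 6 × 100 = -7.14%.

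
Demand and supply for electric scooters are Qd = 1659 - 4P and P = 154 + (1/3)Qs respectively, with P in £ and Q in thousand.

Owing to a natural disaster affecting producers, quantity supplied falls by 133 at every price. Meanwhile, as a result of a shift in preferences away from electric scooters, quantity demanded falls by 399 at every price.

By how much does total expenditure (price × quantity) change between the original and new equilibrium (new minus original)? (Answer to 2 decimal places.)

Solve the original market: 1659 - 4P = 3P - 462, hence P = 303 and Q = 447.
The shock moves the curves to Qd = 1260 - 4P and Qs = 3P - 595.
Equate the new curves: 1260 - 4P = 3P - 595, giving 1855 = 7P, P = 265, Q = 200.
Expenditure moves from 303×447 = 135441 to 265×200 = 53000; change = -82441.00.

-82441.00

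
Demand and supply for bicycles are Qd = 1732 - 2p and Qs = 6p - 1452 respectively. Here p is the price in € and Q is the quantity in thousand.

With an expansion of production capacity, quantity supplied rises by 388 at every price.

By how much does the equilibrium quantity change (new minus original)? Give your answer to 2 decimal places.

Initially, 1732 - 2p = 6p - 1452, so 3184 = 8p and p = 398, Q = 936.
The new curves are Qd = 1732 - 2p (demand) and Qs = 6p - 1064 (supply).
Setting them equal: 1732 - 2p = 6p - 1064 → 2796 = 8p, so p = 349.5 and Q = 1033.
ΔQ = 1033 − 936 = +97.00.

+97.00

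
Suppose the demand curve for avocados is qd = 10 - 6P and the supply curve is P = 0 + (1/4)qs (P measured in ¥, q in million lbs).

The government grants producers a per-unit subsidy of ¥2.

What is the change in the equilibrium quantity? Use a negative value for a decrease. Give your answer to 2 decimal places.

+4.80

Solve the original market: 10 - 6P = 4P, hence P = 1 and q = 4.
Since sellers receive the price plus the subsidy, the effective supply curve becomes qs = 4P + 8.
Equate the new curves: 10 - 6P = 4P + 8, giving 2 = 10P, P = 0.2, q = 8.8.
Δq = 8.8 − 4 = +4.80.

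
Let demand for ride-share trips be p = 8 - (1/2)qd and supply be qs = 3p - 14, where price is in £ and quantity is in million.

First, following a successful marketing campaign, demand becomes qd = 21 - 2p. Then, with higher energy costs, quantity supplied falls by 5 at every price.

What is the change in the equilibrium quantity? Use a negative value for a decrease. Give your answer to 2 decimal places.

Original equilibrium: 16 - 2p = 3p - 14 gives 30 = 5p, so p = 6 and q = 4.
With the change applied: demand qd = 21 - 2p, supply qs = 3p - 19.
Equate the new curves: 21 - 2p = 3p - 19, giving 40 = 5p, p = 8, q = 5.
Δq = 5 − 4 = +1.00.

+1.00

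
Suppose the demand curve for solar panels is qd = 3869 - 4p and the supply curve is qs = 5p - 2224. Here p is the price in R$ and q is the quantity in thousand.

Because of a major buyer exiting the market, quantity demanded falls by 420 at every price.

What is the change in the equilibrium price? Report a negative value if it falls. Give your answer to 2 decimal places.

Before the shock: 3869 - 4p = 5p - 2224 ⇒ 6093 = 9p ⇒ p = 677, q = 1161.
With the change applied: demand qd = 3449 - 4p, supply qs = 5p - 2224.
Clearing the new market: 3449 - 4p = 5p - 2224, so p = 1891/3 ≈ 630.3333 and q = 2783/3 ≈ 927.6667.
Δp = 630.3333 − 677 = -46.67.

-46.67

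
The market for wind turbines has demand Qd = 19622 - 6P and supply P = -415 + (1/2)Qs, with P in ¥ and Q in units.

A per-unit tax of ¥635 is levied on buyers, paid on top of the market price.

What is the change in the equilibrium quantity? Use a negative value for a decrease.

Original equilibrium: 19622 - 6P = 2P + 830 gives 18792 = 8P, so P = 2349 and Q = 5528.
Since buyers pay the price plus the tax, the effective demand curve becomes Qd = 15812 - 6P.
Equate the new curves: 15812 - 6P = 2P + 830, giving 14982 = 8P, P = 1872.75, Q = 4575.5.
ΔQ = 4575.5 − 5528 = -952.5.

-952.5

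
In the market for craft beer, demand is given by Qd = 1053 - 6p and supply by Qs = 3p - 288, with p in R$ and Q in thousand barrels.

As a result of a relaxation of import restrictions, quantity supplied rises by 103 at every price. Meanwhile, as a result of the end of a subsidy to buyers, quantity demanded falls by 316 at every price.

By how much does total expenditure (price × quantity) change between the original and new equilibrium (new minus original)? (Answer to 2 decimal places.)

-11158.63

Before the shock: 1053 - 6p = 3p - 288 ⇒ 1341 = 9p ⇒ p = 149, Q = 159.
With the change applied: demand Qd = 737 - 6p, supply Qs = 3p - 185.
Setting them equal: 737 - 6p = 3p - 185 → 922 = 9p, so p = 922/9 ≈ 102.4444 and Q = 367/3 ≈ 122.3333.
Expenditure moves from 149×159 = 23691 to 102.4444×122.3333 = 12532.3704; change = -11158.63.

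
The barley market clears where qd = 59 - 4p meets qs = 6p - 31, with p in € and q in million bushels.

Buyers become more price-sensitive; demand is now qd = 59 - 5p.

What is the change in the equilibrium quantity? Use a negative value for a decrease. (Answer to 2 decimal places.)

-4.91

Original equilibrium: 59 - 4p = 6p - 31 gives 90 = 10p, so p = 9 and q = 23.
With the change applied: demand qd = 59 - 5p, supply qs = 6p - 31.
Equate the new curves: 59 - 5p = 6p - 31, giving 90 = 11p, p = 90/11 ≈ 8.1818, q = 199/11 ≈ 18.0909.
Δq = 18.0909 − 23 = -4.91.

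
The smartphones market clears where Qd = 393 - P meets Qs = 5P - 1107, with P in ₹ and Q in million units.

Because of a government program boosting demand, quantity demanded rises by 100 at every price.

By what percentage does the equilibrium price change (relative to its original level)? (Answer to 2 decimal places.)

+6.67

Original equilibrium: 393 - P = 5P - 1107 gives 1500 = 6P, so P = 250 and Q = 143.
With the change applied: demand Qd = 493 - P, supply Qs = 5P - 1107.
New equilibrium: 493 - P = 5P - 1107 ⇒ 1600 = 6P ⇒ P = 800/3 ≈ 266.6667, Q = 679/3 ≈ 226.3333.
%ΔP = (266.6667 − 250) / 250 × 100 = +6.67%.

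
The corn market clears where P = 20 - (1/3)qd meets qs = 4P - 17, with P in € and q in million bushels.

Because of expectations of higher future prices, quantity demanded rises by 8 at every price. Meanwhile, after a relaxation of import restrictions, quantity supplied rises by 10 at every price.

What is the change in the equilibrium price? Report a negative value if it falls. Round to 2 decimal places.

Initially, 60 - 3P = 4P - 17, so 77 = 7P and P = 11, q = 27.
The new curves are qd = 68 - 3P (demand) and qs = 4P - 7 (supply).
New equilibrium: 68 - 3P = 4P - 7 ⇒ 75 = 7P ⇒ P = 75/7 ≈ 10.7143, q = 251/7 ≈ 35.8571.
ΔP = 10.7143 − 11 = -0.29.

-0.29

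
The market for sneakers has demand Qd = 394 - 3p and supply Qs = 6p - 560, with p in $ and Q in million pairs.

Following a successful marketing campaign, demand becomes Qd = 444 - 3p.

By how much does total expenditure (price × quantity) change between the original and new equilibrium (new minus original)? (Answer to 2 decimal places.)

Solve the original market: 394 - 3p = 6p - 560, hence p = 106 and Q = 76.
The new curves are Qd = 444 - 3p (demand) and Qs = 6p - 560 (supply).
New equilibrium: 444 - 3p = 6p - 560 ⇒ 1004 = 9p ⇒ p = 1004/9 ≈ 111.5556, Q = 328/3 ≈ 109.3333.
Expenditure moves from 106×76 = 8056 to 111.5556×109.3333 = 12196.7407; change = +4140.74.

+4140.74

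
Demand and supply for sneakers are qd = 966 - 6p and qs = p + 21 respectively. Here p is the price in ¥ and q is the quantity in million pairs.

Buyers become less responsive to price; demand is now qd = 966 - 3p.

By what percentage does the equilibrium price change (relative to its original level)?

+75

Initially, 966 - 6p = p + 21, so 945 = 7p and p = 135, q = 156.
After the shift, demand is qd = 966 - 3p and supply is qs = p + 21.
Equate the new curves: 966 - 3p = p + 21, giving 945 = 4p, p = 236.25, q = 257.25.
%Δp = (236.25 − 135) / 135 × 100 = +75%.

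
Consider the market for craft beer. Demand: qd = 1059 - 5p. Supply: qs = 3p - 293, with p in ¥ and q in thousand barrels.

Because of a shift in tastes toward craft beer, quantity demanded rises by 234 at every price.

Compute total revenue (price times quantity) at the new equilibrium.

59821.9375

Before the shock: 1059 - 5p = 3p - 293 ⇒ 1352 = 8p ⇒ p = 169, q = 214.
After the shift, demand is qd = 1293 - 5p and supply is qs = 3p - 293.
New equilibrium: 1293 - 5p = 3p - 293 ⇒ 1586 = 8p ⇒ p = 198.25, q = 301.75.
New expenditure = 198.25 × 301.75 = 59821.9375.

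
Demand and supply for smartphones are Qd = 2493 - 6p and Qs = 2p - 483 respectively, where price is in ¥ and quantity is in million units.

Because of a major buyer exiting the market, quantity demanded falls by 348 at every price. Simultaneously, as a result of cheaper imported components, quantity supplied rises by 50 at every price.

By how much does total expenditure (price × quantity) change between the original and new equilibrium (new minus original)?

-28936.125

Original equilibrium: 2493 - 6p = 2p - 483 gives 2976 = 8p, so p = 372 and Q = 261.
With the change applied: demand Qd = 2145 - 6p, supply Qs = 2p - 433.
New equilibrium: 2145 - 6p = 2p - 433 ⇒ 2578 = 8p ⇒ p = 322.25, Q = 211.5.
Expenditure moves from 372×261 = 97092 to 322.25×211.5 = 68155.875; change = -28936.125.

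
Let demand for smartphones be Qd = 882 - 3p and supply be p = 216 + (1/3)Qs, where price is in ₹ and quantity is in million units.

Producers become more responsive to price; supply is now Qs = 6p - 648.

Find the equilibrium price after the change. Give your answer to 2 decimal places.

Initially, 882 - 3p = 3p - 648, so 1530 = 6p and p = 255, Q = 117.
With the change applied: demand Qd = 882 - 3p, supply Qs = 6p - 648.
New equilibrium: 882 - 3p = 6p - 648 ⇒ 1530 = 9p ⇒ p = 170, Q = 372.

170.00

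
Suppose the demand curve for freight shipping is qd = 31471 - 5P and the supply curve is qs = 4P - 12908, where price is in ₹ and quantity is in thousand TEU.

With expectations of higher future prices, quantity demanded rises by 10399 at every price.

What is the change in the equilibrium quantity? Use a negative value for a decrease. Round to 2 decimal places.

Before the shock: 31471 - 5P = 4P - 12908 ⇒ 44379 = 9P ⇒ P = 4931, q = 6816.
After the shift, demand is qd = 41870 - 5P and supply is qs = 4P - 12908.
Setting them equal: 41870 - 5P = 4P - 12908 → 54778 = 9P, so P = 54778/9 ≈ 6086.4444 and q = 102940/9 ≈ 11437.7778.
Δq = 11437.7778 − 6816 = +4621.78.

+4621.78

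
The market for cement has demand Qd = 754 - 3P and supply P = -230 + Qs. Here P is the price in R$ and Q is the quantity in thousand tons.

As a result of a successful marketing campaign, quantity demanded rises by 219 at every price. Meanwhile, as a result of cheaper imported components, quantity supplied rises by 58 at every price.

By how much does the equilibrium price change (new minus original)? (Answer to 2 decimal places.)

+40.25

Initially, 754 - 3P = P + 230, so 524 = 4P and P = 131, Q = 361.
The shock moves the curves to Qd = 973 - 3P and Qs = P + 288.
New equilibrium: 973 - 3P = P + 288 ⇒ 685 = 4P ⇒ P = 171.25, Q = 459.25.
ΔP = 171.25 − 131 = +40.25.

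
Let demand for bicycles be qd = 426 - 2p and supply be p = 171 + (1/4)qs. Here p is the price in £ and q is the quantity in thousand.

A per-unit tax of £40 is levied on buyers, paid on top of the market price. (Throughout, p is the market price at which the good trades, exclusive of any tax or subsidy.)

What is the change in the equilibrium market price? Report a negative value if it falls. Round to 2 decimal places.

Solve the original market: 426 - 2p = 4p - 684, hence p = 185 and q = 56.
Since buyers pay the price plus the tax, the effective demand curve becomes qd = 346 - 2p.
Equate the new curves: 346 - 2p = 4p - 684, giving 1030 = 6p, p = 515/3 ≈ 171.6667, q = 8/3 ≈ 2.6667.
Δp = 171.6667 − 185 = -13.33.

-13.33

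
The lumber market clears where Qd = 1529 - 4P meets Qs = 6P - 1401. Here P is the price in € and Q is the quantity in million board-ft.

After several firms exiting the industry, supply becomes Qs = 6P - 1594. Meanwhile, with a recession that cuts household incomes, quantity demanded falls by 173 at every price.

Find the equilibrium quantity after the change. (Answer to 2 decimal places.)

176.00

Initially, 1529 - 4P = 6P - 1401, so 2930 = 10P and P = 293, Q = 357.
With the change applied: demand Qd = 1356 - 4P, supply Qs = 6P - 1594.
Clearing the new market: 1356 - 4P = 6P - 1594, so P = 295 and Q = 176.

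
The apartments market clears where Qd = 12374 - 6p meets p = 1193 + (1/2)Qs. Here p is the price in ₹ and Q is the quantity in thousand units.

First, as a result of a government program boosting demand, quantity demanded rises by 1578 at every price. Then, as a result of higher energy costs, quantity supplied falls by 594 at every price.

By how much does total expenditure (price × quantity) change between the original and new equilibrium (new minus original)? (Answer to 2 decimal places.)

Solve the original market: 12374 - 6p = 2p - 2386, hence p = 1845 and Q = 1304.
The new curves are Qd = 13952 - 6p (demand) and Qs = 2p - 2980 (supply).
Clearing the new market: 13952 - 6p = 2p - 2980, so p = 2116.5 and Q = 1253.
Expenditure moves from 1845×1304 = 2405880 to 2116.5×1253 = 2651974.5; change = +246094.50.

+246094.50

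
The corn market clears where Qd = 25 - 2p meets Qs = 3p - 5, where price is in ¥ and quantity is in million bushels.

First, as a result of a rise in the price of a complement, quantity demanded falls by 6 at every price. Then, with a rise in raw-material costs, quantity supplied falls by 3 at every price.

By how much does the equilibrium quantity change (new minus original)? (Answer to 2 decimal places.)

Before the shock: 25 - 2p = 3p - 5 ⇒ 30 = 5p ⇒ p = 6, Q = 13.
With the change applied: demand Qd = 19 - 2p, supply Qs = 3p - 8.
Equate the new curves: 19 - 2p = 3p - 8, giving 27 = 5p, p = 5.4, Q = 8.2.
ΔQ = 8.2 − 13 = -4.80.

-4.80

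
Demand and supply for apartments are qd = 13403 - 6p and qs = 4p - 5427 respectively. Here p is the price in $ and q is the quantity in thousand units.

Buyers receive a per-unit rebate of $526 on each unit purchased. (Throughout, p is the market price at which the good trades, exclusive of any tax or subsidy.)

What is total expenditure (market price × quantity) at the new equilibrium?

7403565.64

Original equilibrium: 13403 - 6p = 4p - 5427 gives 18830 = 10p, so p = 1883 and q = 2105.
Since buyers' out-of-pocket price is the market price minus the rebate, the effective demand curve becomes qd = 16559 - 6p.
Equate the new curves: 16559 - 6p = 4p - 5427, giving 21986 = 10p, p = 2198.6, q = 3367.4.
New expenditure = 2198.6 × 3367.4 = 7403565.64.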